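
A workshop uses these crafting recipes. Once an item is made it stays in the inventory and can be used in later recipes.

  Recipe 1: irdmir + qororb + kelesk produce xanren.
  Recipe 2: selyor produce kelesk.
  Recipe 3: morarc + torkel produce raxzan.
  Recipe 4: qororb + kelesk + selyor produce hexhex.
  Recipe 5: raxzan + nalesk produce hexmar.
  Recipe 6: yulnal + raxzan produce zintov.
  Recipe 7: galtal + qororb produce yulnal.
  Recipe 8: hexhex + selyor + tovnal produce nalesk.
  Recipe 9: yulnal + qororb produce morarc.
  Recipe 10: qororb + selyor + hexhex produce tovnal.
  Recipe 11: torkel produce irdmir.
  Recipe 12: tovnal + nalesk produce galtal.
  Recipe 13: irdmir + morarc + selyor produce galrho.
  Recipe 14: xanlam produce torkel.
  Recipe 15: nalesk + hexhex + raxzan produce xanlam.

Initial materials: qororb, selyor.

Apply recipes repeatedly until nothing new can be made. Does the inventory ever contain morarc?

Yes

selyor → kelesk (Recipe 2).
qororb + kelesk + selyor → hexhex (Recipe 4).
qororb + selyor + hexhex → tovnal (Recipe 10).
Using Recipe 8, hexhex, selyor, and tovnal make nalesk.
Using Recipe 12, tovnal and nalesk make galtal.
galtal + qororb → yulnal (Recipe 7).
Using Recipe 9, yulnal and qororb make morarc.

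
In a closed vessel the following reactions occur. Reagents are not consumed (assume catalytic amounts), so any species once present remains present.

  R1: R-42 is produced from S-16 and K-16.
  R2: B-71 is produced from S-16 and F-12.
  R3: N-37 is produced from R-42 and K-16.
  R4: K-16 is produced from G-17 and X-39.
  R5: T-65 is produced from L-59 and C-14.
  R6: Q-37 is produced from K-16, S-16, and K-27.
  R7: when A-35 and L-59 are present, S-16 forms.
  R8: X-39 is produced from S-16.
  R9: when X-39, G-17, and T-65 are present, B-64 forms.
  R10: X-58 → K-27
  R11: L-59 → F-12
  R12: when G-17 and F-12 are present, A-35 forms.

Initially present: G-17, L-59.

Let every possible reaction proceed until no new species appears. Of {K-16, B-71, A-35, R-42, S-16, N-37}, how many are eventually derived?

L-59 present → F-12 forms (R11).
G-17 and F-12 present → A-35 forms (R12).
A-35 and L-59 present → S-16 forms (R7).
S-16 and F-12 present → B-71 forms (R2).
S-16 present → X-39 forms (R8).
G-17 and X-39 present → K-16 forms (R4).
S-16 and K-16 present → R-42 forms (R1).
R-42 and K-16 present → N-37 forms (R3).
K-16: reached.
B-71: reached.
A-35: reached.
R-42: reached.
S-16: reached.
N-37: reached.
All 6 are reached.

6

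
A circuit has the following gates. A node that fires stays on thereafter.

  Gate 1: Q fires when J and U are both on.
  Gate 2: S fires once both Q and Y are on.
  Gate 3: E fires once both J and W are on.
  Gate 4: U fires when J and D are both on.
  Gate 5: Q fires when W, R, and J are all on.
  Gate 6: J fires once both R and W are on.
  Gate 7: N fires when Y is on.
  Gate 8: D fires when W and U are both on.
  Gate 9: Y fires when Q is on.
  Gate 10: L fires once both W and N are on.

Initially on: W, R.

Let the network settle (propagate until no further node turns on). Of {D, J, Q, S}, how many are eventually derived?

3

Gate 6: R and W on → J on.
W, R, and J are on, so Q fires (Gate 5).
Gate 9: Q on → Y on.
Q and Y are on, so S fires (Gate 2).
D would need W and U (Gate 8), but U never turns on.
J: reached.
Q: reached.
S: reached.
Reached: J, Q, and S — 3 of the 4.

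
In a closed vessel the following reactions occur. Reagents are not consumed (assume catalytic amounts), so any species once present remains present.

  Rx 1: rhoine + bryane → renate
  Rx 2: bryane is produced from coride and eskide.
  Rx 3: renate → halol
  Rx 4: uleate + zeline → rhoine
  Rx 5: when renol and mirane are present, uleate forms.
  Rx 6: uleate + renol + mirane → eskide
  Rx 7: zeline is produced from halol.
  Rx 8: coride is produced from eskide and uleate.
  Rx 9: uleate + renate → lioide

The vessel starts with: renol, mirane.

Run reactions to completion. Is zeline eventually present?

zeline would need halol (Rx 7), but halol never forms.

No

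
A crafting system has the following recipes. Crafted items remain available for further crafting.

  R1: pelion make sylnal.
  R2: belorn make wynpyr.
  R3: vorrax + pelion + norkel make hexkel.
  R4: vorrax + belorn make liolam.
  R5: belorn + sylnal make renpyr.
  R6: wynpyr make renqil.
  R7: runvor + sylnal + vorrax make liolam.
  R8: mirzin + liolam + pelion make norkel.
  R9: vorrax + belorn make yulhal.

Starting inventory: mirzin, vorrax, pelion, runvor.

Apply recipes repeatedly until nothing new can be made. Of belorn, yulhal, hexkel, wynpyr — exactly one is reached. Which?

pelion → sylnal (R1).
runvor + sylnal + vorrax → liolam (R7).
Using R8, mirzin, liolam, and pelion make norkel.
vorrax + pelion + norkel → hexkel (R3).
No rule produces belorn, and it is not given. yulhal would need vorrax and belorn (R9), but belorn is never obtained. wynpyr would need belorn (R2), but belorn is never obtained.

hexkel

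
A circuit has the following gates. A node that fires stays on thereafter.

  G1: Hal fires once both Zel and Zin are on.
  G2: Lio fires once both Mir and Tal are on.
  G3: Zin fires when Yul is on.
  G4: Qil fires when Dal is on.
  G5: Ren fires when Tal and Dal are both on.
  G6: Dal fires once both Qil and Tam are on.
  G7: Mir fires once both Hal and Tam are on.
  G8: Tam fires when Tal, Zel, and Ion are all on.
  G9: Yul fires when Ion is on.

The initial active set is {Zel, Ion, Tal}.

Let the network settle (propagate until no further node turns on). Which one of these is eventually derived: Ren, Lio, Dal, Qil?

Tal, Zel, and Ion are on, so Tam fires (G8).
G9: Ion on → Yul on.
Yul is on, so Zin fires (G3).
G1: Zel and Zin on → Hal on.
Hal and Tam are on, so Mir fires (G7).
Mir and Tal are on, so Lio fires (G2).
Qil would need Dal (G4), but Dal never turns on. Ren would need Tal and Dal (G5), but Dal never turns on. Dal would need Qil and Tam (G6), but Qil never turns on.

Lio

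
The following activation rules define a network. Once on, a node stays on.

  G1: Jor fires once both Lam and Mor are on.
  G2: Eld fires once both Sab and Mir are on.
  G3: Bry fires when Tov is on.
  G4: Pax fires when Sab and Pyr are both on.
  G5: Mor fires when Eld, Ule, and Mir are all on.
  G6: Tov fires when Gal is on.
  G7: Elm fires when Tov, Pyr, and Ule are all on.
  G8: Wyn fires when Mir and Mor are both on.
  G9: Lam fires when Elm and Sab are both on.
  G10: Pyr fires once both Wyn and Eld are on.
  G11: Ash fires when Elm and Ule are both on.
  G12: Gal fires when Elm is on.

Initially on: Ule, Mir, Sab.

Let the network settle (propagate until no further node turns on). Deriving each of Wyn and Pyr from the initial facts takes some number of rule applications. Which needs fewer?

Wyn: G2: Sab and Mir on → Eld on. G5: Eld, Ule, and Mir on → Mor on. G8: Mir and Mor on → Wyn on. [3 rule applications]
Pyr: G2: Sab and Mir on → Eld on. G5: Eld, Ule, and Mir on → Mor on. G8: Mir and Mor on → Wyn on. G10: Wyn and Eld on → Pyr on. [4 rule applications]
Wyn needs fewer.

Wyn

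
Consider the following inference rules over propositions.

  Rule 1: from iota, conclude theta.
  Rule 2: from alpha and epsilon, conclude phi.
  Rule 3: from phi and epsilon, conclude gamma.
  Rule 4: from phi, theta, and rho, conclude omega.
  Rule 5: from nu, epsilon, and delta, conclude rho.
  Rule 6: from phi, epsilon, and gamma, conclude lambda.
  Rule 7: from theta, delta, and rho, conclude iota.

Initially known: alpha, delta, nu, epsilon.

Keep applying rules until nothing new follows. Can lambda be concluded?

Yes

From alpha and epsilon, Rule 2 gives phi.
From phi and epsilon, Rule 3 gives gamma.
From phi, epsilon, and gamma, Rule 6 gives lambda.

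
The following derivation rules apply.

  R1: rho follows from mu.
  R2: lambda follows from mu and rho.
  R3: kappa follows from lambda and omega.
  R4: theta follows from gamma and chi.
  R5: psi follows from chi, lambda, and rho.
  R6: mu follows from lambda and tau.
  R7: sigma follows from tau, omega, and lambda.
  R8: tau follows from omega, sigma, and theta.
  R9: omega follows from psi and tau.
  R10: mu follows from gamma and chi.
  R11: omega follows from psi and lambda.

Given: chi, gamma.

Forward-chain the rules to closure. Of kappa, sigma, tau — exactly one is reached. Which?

From gamma and chi, R10 gives mu.
From mu, R1 gives rho.
From mu and rho, R2 gives lambda.
From chi, lambda, and rho, R5 gives psi.
psi and lambda hold, so omega follows (R11).
From lambda and omega, R3 gives kappa.
sigma would need tau, omega, and lambda (R7), but tau is never established. tau would need omega, sigma, and theta (R8), but sigma is never established.

kappa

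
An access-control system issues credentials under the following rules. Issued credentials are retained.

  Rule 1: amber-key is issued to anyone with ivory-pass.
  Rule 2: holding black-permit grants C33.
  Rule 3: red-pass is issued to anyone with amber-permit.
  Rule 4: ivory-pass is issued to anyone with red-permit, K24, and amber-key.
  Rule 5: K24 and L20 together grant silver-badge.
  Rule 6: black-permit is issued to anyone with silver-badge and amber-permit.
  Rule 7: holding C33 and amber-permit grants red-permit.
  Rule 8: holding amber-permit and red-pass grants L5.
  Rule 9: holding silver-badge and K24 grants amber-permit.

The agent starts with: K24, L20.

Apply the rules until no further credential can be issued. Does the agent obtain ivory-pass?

No

ivory-pass would need red-permit, K24, and amber-key (Rule 4), but amber-key is never granted.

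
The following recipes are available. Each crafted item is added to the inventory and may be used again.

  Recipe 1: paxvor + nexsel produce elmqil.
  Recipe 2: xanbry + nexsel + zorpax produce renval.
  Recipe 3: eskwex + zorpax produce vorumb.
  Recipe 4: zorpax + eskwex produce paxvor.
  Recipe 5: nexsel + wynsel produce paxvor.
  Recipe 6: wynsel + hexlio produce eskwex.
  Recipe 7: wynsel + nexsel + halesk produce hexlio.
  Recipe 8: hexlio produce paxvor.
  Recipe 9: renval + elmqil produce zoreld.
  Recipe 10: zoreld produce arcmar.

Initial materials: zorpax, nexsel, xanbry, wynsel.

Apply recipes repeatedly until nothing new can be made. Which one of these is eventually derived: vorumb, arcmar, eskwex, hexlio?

Using Recipe 5, nexsel and wynsel make paxvor.
Using Recipe 2, xanbry, nexsel, and zorpax make renval.
Using Recipe 1, paxvor and nexsel make elmqil.
Using Recipe 9, renval and elmqil make zoreld.
Using Recipe 10, zoreld makes arcmar.
hexlio would need wynsel, nexsel, and halesk (Recipe 7), but halesk is never obtained. eskwex would need wynsel and hexlio (Recipe 6), but hexlio is never obtained. vorumb would need eskwex and zorpax (Recipe 3), but eskwex is never obtained.

arcmar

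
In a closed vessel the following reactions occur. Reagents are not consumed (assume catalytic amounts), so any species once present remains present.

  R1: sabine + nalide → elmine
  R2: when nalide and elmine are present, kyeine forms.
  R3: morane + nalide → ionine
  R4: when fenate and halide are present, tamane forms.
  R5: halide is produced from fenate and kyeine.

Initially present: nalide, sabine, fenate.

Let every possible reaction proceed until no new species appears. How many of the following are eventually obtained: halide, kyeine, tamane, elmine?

sabine and nalide present → elmine forms (R1).
nalide and elmine present → kyeine forms (R2).
fenate and kyeine present → halide forms (R5).
fenate and halide present → tamane forms (R4).
halide: reached.
kyeine: reached.
tamane: reached.
elmine: reached.
All 4 are reached.

4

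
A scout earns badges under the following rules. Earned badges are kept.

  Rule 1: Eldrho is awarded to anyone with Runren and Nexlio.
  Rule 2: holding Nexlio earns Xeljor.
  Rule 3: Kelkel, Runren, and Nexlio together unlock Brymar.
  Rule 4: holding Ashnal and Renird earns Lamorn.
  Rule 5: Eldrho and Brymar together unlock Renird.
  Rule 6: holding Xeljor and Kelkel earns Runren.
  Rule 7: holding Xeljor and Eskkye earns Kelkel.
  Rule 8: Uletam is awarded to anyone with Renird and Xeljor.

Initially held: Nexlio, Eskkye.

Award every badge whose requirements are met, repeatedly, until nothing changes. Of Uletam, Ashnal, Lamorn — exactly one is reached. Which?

With Nexlio, Xeljor is earned (Rule 2).
With Xeljor and Eskkye, Kelkel is earned (Rule 7).
With Xeljor and Kelkel, Runren is earned (Rule 6).
With Kelkel, Runren, and Nexlio, Brymar is earned (Rule 3).
With Runren and Nexlio, Eldrho is earned (Rule 1).
With Eldrho and Brymar, Renird is earned (Rule 5).
With Renird and Xeljor, Uletam is earned (Rule 8).
Lamorn would need Ashnal and Renird (Rule 4), but Ashnal is never earned. No rule produces Ashnal, and it is not given.

Uletam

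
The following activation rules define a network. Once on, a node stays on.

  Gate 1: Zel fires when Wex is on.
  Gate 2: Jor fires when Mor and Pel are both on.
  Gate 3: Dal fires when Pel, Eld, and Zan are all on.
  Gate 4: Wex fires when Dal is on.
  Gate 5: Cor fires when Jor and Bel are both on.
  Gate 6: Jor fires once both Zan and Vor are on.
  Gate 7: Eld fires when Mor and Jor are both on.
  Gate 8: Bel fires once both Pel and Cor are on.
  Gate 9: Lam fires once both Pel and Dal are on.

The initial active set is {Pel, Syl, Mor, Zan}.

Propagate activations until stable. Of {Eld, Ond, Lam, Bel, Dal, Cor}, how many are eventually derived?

Mor and Pel are on, so Jor fires (Gate 2).
Gate 7: Mor and Jor on → Eld on.
Pel, Eld, and Zan are on, so Dal fires (Gate 3).
Gate 9: Pel and Dal on → Lam on.
Eld: reached.
No rule produces Ond, and it is not given.
Lam: reached.
Bel would need Pel and Cor (Gate 8), but Cor never turns on.
Dal: reached.
Cor would need Jor and Bel (Gate 5), but Bel never turns on.
Reached: Eld, Lam, and Dal — 3 of the 6.

3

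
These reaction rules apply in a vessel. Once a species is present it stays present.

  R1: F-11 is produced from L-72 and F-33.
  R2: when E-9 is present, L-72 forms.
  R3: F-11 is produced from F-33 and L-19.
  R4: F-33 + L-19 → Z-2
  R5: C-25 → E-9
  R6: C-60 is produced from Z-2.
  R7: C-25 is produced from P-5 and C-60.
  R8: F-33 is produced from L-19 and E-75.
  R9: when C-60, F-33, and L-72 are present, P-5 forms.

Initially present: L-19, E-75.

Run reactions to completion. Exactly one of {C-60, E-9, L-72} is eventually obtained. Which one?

C-60

L-19 and E-75 present → F-33 forms (R8).
F-33 and L-19 present → Z-2 forms (R4).
Z-2 present → C-60 forms (R6).
E-9 would need C-25 (R5), but C-25 never forms. L-72 would need E-9 (R2), but E-9 never forms.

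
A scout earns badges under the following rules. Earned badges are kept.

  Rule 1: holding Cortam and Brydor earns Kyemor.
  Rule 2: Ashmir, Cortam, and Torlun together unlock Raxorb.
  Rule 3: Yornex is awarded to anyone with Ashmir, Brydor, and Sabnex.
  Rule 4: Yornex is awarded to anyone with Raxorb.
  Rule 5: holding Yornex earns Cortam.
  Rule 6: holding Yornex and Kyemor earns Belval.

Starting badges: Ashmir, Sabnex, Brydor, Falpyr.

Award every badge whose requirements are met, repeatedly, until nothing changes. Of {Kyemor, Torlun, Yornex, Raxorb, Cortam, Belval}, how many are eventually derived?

With Ashmir, Brydor, and Sabnex, Yornex is earned (Rule 3).
With Yornex, Cortam is earned (Rule 5).
With Cortam and Brydor, Kyemor is earned (Rule 1).
With Yornex and Kyemor, Belval is earned (Rule 6).
Kyemor: reached.
No rule produces Torlun, and it is not given.
Yornex: reached.
Raxorb would need Ashmir, Cortam, and Torlun (Rule 2), but Torlun is never earned.
Cortam: reached.
Belval: reached.
Reached: Kyemor, Yornex, Cortam, and Belval — 4 of the 6.

4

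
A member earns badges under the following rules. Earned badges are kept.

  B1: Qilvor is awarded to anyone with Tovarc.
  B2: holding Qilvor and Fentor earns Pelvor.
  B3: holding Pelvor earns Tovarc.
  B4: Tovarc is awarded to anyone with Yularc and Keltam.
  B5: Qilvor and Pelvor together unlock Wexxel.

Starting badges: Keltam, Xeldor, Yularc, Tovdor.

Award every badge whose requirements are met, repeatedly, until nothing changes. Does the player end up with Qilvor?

Yes

With Yularc and Keltam, Tovarc is earned (B4).
With Tovarc, Qilvor is earned (B1).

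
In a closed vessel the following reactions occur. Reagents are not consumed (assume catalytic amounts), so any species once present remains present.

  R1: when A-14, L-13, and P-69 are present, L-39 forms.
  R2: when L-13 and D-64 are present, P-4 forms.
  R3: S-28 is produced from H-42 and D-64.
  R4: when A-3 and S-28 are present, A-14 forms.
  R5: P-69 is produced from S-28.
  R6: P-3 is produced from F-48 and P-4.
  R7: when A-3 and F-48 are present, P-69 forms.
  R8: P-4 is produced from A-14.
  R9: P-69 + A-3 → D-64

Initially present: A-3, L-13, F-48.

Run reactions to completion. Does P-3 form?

Yes

A-3 and F-48 present → P-69 forms (R7).
P-69 and A-3 present → D-64 forms (R9).
L-13 and D-64 present → P-4 forms (R2).
F-48 and P-4 present → P-3 forms (R6).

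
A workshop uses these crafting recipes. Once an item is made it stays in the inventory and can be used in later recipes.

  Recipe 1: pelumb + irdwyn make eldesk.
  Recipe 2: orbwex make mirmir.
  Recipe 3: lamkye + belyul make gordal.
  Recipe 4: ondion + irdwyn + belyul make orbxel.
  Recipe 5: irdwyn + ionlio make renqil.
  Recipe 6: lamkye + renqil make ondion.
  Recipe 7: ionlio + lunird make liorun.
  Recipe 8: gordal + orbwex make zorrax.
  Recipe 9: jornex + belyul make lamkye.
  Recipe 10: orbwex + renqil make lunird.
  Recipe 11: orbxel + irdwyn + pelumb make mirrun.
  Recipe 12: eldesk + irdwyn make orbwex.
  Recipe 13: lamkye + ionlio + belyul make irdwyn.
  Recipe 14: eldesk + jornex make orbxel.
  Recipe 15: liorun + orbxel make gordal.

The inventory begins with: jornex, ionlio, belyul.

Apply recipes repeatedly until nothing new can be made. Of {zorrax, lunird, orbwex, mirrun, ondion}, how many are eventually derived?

1

Using Recipe 9, jornex and belyul make lamkye.
lamkye + ionlio + belyul → irdwyn (Recipe 13).
Using Recipe 5, irdwyn and ionlio make renqil.
lamkye + renqil → ondion (Recipe 6).
zorrax would need gordal and orbwex (Recipe 8), but orbwex is never obtained.
lunird would need orbwex and renqil (Recipe 10), but orbwex is never obtained.
orbwex would need eldesk and irdwyn (Recipe 12), but eldesk is never obtained.
mirrun would need orbxel, irdwyn, and pelumb (Recipe 11), but pelumb is never obtained.
ondion: reached.
Reached: ondion — 1 of the 5.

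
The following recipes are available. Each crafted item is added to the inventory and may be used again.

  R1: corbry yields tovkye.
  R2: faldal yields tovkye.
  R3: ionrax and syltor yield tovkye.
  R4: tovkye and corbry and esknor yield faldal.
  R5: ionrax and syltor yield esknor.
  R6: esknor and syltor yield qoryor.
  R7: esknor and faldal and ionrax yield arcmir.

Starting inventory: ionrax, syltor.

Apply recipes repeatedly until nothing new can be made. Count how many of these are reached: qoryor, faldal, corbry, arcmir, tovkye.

Using R3, ionrax and syltor make tovkye.
ionrax and syltor → esknor (R5).
esknor and syltor → qoryor (R6).
qoryor: reached.
faldal would need tovkye, corbry, and esknor (R4), but corbry is never obtained.
No rule produces corbry, and it is not given.
arcmir would need esknor, faldal, and ionrax (R7), but faldal is never obtained.
tovkye: reached.
Reached: qoryor and tovkye — 2 of the 5.

2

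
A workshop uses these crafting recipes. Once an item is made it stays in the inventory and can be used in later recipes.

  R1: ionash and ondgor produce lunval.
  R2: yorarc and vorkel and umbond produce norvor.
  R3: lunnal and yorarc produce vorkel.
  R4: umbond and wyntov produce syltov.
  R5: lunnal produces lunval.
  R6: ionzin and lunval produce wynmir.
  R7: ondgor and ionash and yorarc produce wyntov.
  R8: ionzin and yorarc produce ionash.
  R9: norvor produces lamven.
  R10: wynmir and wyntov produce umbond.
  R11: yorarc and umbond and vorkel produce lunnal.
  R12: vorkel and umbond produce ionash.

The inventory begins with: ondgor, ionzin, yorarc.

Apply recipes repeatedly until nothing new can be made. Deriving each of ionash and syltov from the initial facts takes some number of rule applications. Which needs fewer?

ionash

ionash: Using R8, ionzin and yorarc make ionash. [1 rule application]
syltov: ionzin and yorarc → ionash (R8). ondgor and ionash and yorarc → wyntov (R7). Using R1, ionash and ondgor make lunval. ionzin and lunval → wynmir (R6). Using R10, wynmir and wyntov make umbond. Using R4, umbond and wyntov make syltov. [6 rule applications]
ionash needs fewer.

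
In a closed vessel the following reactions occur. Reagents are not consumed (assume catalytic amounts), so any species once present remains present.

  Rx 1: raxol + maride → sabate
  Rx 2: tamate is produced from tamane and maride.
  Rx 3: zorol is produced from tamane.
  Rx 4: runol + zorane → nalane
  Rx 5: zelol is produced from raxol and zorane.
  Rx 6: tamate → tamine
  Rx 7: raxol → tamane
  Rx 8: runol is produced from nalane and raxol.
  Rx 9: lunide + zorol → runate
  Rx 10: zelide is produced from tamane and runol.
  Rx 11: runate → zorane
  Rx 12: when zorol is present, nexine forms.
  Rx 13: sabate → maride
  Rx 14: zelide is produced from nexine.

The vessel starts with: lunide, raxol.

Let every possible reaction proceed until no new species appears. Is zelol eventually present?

Yes

raxol present → tamane forms (Rx 7).
tamane present → zorol forms (Rx 3).
lunide and zorol present → runate forms (Rx 9).
runate present → zorane forms (Rx 11).
raxol and zorane present → zelol forms (Rx 5).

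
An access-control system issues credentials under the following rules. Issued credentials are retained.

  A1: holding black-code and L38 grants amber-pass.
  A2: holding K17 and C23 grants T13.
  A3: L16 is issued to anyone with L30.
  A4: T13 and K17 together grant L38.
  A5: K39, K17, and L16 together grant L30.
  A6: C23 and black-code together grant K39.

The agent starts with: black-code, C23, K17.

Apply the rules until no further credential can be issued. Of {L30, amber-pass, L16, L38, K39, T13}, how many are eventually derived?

4

Holding C23 and black-code grants K39 (A6).
Holding K17 and C23 grants T13 (A2).
Holding T13 and K17 grants L38 (A4).
Holding black-code and L38 grants amber-pass (A1).
L30 would need K39, K17, and L16 (A5), but L16 is never granted.
amber-pass: reached.
L16 would need L30 (A3), but L30 is never granted.
L38: reached.
K39: reached.
T13: reached.
Reached: amber-pass, L38, K39, and T13 — 4 of the 6.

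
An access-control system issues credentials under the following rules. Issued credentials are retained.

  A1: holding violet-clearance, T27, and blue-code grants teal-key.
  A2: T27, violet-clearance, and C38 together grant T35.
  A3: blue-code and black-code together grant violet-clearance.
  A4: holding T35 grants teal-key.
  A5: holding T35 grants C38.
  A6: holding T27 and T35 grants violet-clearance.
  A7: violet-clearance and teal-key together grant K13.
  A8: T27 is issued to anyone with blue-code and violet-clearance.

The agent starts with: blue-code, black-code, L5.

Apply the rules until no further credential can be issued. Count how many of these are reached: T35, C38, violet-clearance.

1

Holding blue-code and black-code grants violet-clearance (A3).
T35 would need T27, violet-clearance, and C38 (A2), but C38 is never granted.
C38 would need T35 (A5), but T35 is never granted.
violet-clearance: reached.
Reached: violet-clearance — 1 of the 3.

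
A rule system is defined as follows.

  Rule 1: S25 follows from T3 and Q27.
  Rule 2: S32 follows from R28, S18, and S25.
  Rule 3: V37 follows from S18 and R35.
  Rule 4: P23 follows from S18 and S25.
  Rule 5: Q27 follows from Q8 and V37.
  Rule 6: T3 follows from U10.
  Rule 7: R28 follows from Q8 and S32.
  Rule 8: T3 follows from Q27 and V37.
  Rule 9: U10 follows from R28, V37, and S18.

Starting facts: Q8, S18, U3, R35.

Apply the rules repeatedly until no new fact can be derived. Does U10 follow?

No

U10 would need R28, V37, and S18 (Rule 9), but R28 is never established.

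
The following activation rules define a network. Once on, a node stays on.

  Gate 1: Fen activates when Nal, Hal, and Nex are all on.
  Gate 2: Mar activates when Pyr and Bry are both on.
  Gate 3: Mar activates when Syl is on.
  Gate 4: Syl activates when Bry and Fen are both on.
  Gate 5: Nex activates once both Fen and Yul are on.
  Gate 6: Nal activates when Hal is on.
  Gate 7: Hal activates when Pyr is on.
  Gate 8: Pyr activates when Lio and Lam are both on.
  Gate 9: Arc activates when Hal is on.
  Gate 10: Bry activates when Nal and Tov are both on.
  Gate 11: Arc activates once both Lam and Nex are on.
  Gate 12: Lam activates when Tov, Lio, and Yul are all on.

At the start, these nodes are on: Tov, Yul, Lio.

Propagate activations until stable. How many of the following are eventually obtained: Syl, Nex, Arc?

1

Gate 12: Tov, Lio, and Yul on → Lam on.
Gate 8: Lio and Lam on → Pyr on.
Pyr is on, so Hal activates (Gate 7).
Gate 9: Hal on → Arc on.
Syl would need Bry and Fen (Gate 4), but Fen never turns on.
Nex would need Fen and Yul (Gate 5), but Fen never turns on.
Arc: reached.
Reached: Arc — 1 of the 3.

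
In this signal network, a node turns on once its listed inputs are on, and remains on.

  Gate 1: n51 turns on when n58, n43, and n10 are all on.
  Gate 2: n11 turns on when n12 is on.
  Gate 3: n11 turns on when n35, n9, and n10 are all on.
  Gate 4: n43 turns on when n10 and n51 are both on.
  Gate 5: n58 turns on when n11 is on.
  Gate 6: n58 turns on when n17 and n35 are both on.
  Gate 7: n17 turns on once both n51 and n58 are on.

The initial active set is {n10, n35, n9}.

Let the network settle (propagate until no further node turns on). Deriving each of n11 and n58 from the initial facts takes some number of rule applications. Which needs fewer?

n11

n11: n35, n9, and n10 are on, so n11 turns on (Gate 3). [1 rule application]
n58: Gate 3: n35, n9, and n10 on → n11 on. n11 is on, so n58 turns on (Gate 5). [2 rule applications]
n11 needs fewer.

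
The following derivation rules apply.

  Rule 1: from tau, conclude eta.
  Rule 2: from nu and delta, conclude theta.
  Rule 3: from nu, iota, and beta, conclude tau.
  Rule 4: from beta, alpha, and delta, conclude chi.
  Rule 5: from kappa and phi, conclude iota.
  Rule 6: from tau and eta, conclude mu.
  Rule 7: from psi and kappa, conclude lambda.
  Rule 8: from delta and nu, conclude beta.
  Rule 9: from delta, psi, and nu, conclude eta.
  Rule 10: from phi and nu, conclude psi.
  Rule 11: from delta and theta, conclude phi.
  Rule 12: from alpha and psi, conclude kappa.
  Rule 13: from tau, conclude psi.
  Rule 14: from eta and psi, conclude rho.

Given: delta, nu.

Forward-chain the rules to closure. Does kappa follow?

kappa would need alpha and psi (Rule 12), but alpha is never established.

No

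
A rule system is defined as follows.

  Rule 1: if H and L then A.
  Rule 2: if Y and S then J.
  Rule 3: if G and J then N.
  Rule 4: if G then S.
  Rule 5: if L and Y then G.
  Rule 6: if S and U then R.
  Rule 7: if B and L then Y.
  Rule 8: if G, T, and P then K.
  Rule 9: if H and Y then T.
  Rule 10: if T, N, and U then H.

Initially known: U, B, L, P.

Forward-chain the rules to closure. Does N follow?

Yes

From B and L, Rule 7 gives Y.
L and Y hold, so G follows (Rule 5).
From G, Rule 4 gives S.
Y and S hold, so J follows (Rule 2).
From G and J, Rule 3 gives N.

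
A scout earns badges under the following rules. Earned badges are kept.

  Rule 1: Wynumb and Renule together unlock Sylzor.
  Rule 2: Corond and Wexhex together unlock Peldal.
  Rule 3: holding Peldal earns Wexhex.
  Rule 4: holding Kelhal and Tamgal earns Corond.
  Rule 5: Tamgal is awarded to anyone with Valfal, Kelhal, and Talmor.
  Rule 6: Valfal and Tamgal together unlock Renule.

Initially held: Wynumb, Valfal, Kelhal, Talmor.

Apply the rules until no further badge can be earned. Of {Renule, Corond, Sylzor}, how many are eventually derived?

3

With Valfal, Kelhal, and Talmor, Tamgal is earned (Rule 5).
With Valfal and Tamgal, Renule is earned (Rule 6).
With Kelhal and Tamgal, Corond is earned (Rule 4).
With Wynumb and Renule, Sylzor is earned (Rule 1).
Renule: reached.
Corond: reached.
Sylzor: reached.
All 3 are reached.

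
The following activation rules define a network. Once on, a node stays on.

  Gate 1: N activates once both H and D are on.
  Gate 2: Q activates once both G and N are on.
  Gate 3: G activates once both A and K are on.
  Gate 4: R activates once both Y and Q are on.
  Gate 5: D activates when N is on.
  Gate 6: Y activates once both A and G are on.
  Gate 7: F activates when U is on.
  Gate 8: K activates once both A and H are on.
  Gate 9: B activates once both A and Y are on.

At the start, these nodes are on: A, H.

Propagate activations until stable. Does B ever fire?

Yes

Gate 8: A and H on → K on.
A and K are on, so G activates (Gate 3).
A and G are on, so Y activates (Gate 6).
A and Y are on, so B activates (Gate 9).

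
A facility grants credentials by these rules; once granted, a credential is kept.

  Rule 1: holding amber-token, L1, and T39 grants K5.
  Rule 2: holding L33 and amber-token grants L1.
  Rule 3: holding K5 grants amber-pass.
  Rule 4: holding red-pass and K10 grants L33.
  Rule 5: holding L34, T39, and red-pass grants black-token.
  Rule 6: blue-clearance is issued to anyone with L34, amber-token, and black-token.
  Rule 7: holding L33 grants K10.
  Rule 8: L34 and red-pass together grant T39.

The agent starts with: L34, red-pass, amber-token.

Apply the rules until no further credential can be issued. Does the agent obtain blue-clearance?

Yes

Holding L34 and red-pass grants T39 (Rule 8).
Holding L34, T39, and red-pass grants black-token (Rule 5).
Holding L34, amber-token, and black-token grants blue-clearance (Rule 6).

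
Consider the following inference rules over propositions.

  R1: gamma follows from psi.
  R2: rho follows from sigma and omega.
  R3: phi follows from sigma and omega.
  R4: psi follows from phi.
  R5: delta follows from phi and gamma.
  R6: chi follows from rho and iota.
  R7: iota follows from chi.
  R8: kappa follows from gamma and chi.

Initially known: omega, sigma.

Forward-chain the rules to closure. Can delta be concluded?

sigma and omega hold, so phi follows (R3).
phi holds, so psi follows (R4).
psi holds, so gamma follows (R1).
phi and gamma hold, so delta follows (R5).

Yes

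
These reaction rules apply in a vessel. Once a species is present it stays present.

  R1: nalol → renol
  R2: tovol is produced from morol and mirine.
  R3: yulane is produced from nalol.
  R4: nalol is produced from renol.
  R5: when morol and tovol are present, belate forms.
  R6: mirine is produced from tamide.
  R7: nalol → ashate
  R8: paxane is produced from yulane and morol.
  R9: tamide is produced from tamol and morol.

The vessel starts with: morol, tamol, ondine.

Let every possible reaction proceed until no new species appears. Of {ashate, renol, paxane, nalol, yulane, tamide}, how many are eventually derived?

tamol and morol present → tamide forms (R9).
ashate would need nalol (R7), but nalol never forms.
renol would need nalol (R1), but nalol never forms.
paxane would need yulane and morol (R8), but yulane never forms.
nalol would need renol (R4), but renol never forms.
yulane would need nalol (R3), but nalol never forms.
tamide: reached.
Reached: tamide — 1 of the 6.

1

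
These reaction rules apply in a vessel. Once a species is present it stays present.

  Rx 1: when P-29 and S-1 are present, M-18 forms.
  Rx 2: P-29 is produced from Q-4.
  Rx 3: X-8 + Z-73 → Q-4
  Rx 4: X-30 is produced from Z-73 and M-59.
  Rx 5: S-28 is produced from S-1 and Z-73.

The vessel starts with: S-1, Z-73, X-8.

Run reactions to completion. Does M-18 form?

Yes

X-8 and Z-73 present → Q-4 forms (Rx 3).
Q-4 present → P-29 forms (Rx 2).
P-29 and S-1 present → M-18 forms (Rx 1).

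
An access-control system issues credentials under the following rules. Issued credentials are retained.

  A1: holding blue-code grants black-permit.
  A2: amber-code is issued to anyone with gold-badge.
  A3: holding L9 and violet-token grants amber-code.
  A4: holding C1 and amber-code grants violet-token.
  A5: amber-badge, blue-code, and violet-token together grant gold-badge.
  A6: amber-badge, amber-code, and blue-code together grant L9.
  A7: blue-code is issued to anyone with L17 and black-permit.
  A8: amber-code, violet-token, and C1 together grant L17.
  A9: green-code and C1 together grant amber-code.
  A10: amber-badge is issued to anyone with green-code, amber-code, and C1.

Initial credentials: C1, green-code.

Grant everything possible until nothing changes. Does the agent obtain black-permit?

black-permit would need blue-code (A1), but blue-code is never granted.

No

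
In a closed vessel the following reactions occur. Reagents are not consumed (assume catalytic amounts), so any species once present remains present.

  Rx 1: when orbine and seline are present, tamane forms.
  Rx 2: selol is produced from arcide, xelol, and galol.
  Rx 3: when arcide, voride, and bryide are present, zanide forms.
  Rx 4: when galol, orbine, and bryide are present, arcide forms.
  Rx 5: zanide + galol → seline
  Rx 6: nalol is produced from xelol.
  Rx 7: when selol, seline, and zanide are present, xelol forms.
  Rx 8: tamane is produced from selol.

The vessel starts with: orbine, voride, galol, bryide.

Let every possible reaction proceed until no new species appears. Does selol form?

No

selol would need arcide, xelol, and galol (Rx 2), but xelol never forms.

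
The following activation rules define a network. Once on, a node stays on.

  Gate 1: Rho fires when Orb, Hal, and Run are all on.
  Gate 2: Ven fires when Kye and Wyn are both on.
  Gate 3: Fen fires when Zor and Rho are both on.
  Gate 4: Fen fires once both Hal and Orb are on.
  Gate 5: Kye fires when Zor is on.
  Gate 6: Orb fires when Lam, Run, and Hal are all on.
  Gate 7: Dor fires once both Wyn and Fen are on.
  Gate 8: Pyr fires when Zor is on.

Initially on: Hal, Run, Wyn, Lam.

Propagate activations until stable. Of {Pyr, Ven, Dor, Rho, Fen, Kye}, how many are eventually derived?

3

Gate 6: Lam, Run, and Hal on → Orb on.
Gate 1: Orb, Hal, and Run on → Rho on.
Gate 4: Hal and Orb on → Fen on.
Wyn and Fen are on, so Dor fires (Gate 7).
Pyr would need Zor (Gate 8), but Zor never turns on.
Ven would need Kye and Wyn (Gate 2), but Kye never turns on.
Dor: reached.
Rho: reached.
Fen: reached.
Kye would need Zor (Gate 5), but Zor never turns on.
Reached: Dor, Rho, and Fen — 3 of the 6.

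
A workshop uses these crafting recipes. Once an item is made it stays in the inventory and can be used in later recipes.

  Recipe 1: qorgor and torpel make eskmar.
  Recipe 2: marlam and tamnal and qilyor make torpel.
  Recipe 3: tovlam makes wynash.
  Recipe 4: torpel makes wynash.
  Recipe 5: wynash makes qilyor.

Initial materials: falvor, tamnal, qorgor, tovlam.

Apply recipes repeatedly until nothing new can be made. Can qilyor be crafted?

tovlam → wynash (Recipe 3).
Using Recipe 5, wynash makes qilyor.

Yes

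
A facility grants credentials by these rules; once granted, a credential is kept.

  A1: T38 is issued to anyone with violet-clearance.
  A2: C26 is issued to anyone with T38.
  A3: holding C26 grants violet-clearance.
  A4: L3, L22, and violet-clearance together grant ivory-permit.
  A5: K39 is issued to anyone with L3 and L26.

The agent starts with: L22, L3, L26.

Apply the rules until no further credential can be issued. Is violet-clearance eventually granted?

violet-clearance would need C26 (A3), but C26 is never granted.

No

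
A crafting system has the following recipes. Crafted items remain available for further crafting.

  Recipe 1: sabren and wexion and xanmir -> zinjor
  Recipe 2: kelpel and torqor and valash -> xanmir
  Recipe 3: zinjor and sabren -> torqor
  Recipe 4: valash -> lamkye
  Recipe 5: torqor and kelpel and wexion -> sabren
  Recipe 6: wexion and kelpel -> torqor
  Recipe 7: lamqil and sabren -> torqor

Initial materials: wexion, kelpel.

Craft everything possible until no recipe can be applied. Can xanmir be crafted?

No

xanmir would need kelpel, torqor, and valash (Recipe 2), but valash is never obtained.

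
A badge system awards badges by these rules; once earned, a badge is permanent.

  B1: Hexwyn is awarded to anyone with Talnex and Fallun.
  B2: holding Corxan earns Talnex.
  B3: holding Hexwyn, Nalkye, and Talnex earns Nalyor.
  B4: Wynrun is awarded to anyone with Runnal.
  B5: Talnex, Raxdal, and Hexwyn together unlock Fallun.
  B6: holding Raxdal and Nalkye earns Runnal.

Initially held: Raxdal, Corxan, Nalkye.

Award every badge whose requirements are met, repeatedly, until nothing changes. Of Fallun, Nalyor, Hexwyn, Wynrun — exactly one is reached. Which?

Wynrun

With Raxdal and Nalkye, Runnal is earned (B6).
With Runnal, Wynrun is earned (B4).
Fallun would need Talnex, Raxdal, and Hexwyn (B5), but Hexwyn is never earned. Nalyor would need Hexwyn, Nalkye, and Talnex (B3), but Hexwyn is never earned. Hexwyn would need Talnex and Fallun (B1), but Fallun is never earned.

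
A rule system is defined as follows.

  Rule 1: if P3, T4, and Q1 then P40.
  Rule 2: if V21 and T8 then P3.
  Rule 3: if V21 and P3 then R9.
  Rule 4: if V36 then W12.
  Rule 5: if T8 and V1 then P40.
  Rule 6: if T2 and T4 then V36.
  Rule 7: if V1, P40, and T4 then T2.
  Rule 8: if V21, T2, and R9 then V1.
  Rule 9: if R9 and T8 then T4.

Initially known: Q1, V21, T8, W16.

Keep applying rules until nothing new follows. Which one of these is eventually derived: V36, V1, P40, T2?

P40

From V21 and T8, Rule 2 gives P3.
From V21 and P3, Rule 3 gives R9.
From R9 and T8, Rule 9 gives T4.
P3, T4, and Q1 hold, so P40 follows (Rule 1).
V36 would need T2 and T4 (Rule 6), but T2 is never established. T2 would need V1, P40, and T4 (Rule 7), but V1 is never established. V1 would need V21, T2, and R9 (Rule 8), but T2 is never established.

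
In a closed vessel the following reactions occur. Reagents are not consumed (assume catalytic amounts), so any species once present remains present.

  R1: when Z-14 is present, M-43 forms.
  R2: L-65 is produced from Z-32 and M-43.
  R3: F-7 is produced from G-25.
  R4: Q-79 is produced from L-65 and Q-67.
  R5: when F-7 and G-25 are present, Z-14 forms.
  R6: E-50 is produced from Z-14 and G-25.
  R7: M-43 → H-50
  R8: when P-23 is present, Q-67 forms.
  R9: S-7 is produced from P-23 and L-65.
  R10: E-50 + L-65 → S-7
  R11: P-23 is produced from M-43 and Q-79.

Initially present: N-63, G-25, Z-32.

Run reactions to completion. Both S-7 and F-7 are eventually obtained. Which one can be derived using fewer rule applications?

F-7

F-7: G-25 present → F-7 forms (R3). [1 rule application]
S-7: G-25 present → F-7 forms (R3). F-7 and G-25 present → Z-14 forms (R5). Z-14 and G-25 present → E-50 forms (R6). Z-14 present → M-43 forms (R1). Z-32 and M-43 present → L-65 forms (R2). E-50 and L-65 present → S-7 forms (R10). [6 rule applications]
F-7 needs fewer.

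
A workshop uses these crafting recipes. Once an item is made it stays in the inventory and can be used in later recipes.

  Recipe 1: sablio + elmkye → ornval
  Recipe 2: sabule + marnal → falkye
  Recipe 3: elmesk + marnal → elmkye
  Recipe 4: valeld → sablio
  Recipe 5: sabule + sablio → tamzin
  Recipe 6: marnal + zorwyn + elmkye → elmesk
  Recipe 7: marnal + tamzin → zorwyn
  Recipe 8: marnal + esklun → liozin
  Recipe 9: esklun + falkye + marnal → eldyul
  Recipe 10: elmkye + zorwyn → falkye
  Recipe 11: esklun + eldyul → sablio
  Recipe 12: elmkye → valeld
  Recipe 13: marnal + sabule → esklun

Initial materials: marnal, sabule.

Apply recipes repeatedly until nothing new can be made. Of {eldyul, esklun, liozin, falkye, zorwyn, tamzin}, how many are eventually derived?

sabule + marnal → falkye (Recipe 2).
Using Recipe 13, marnal and sabule make esklun.
esklun + falkye + marnal → eldyul (Recipe 9).
Using Recipe 8, marnal and esklun make liozin.
esklun + eldyul → sablio (Recipe 11).
Using Recipe 5, sabule and sablio make tamzin.
Using Recipe 7, marnal and tamzin make zorwyn.
eldyul: reached.
esklun: reached.
liozin: reached.
falkye: reached.
zorwyn: reached.
tamzin: reached.
All 6 are reached.

6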